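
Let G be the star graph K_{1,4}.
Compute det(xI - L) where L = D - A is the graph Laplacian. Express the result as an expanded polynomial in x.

The graph has 5 vertices and degree multiset [4, 1, 1, 1, 1]; D is the diagonal matrix of degrees and L = D - A. L has integer entries, so p(x) = det(xI - L) has integer coefficients. Expanding the determinant yields x^5 - 8x^4 + 18x^3 - 16x^2 + 5x. Since p(0) = det(-L) = 0, x divides p(x). The largest eigenvalue, 5, is at most the vertex count 5. By the matrix-tree theorem the graph has (1/5) * product of the nonzero eigenvalues = 1 spanning tree.

x^5 - 8x^4 + 18x^3 - 16x^2 + 5x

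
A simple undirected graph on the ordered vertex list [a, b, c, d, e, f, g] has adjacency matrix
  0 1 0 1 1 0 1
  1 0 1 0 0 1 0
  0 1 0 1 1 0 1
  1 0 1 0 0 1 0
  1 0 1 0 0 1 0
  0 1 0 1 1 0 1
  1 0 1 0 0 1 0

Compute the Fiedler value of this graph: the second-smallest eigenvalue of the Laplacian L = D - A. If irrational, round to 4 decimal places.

Each diagonal entry of L is the vertex degree and each off-diagonal entry is -1 where an edge is present, 0 otherwise; in the order [a, b, c, d, e, f, g] the diagonal is [4, 3, 4, 3, 3, 4, 3]. Computing the eigenvalues of L and sorting gives [0, 3, 3, 3, 4, 4, 7]. The Fiedler value lambda_2 = 3 is strictly positive, so the graph is connected.

3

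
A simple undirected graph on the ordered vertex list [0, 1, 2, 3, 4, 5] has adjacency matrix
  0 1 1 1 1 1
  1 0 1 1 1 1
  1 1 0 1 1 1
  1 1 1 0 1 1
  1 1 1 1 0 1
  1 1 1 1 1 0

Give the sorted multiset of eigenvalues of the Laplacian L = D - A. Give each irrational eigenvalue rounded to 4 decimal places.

[0, 6, 6, 6, 6, 6]

Reading degrees in the order [0, 1, 2, 3, 4, 5] gives [5, 5, 5, 5, 5, 5]; set D = diag(5, 5, 5, 5, 5, 5) and form L = D - A. L is symmetric positive semidefinite, so every eigenvalue is real and nonnegative. The single zero eigenvalue shows the graph is connected. There is one zero in the spectrum, matching the 1 component.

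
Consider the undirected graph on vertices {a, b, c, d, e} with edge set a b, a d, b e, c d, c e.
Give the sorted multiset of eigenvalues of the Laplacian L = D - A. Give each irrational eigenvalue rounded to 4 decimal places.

Reading degrees in the order [a, b, c, d, e] gives [2, 2, 2, 2, 2]; set D = diag(2, 2, 2, 2, 2) and form L = D - A. L is symmetric positive semidefinite, so every eigenvalue is real and nonnegative. The single zero eigenvalue shows the graph is connected. The eigenvalues sum to 10, which equals trace(L) = 2|E|. By the matrix-tree theorem the graph has (1/5) * product of the nonzero eigenvalues = 5 spanning trees.

[0, 1.3820, 1.3820, 3.6180, 3.6180]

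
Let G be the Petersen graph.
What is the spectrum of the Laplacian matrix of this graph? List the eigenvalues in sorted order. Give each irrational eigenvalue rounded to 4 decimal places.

[0, 2, 2, 2, 2, 2, 5, 5, 5, 5]

The graph has 10 vertices and degree multiset [3, 3, 3, 3, 3, 3, 3, 3, 3, 3]; D is the diagonal matrix of degrees and L = D - A. Since every row of L sums to 0, the all-ones vector is in the kernel and 0 is an eigenvalue. By the matrix-tree theorem the graph has (1/10) * product of the nonzero eigenvalues = 2000 spanning trees.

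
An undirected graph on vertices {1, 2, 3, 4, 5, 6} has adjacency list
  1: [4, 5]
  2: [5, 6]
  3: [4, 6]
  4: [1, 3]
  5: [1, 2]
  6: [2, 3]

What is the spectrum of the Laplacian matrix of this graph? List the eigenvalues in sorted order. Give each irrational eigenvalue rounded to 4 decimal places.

[0, 1, 1, 3, 3, 4]

Reading degrees in the order [1, 2, 3, 4, 5, 6] gives [2, 2, 2, 2, 2, 2]; set D = diag(2, 2, 2, 2, 2, 2) and form L = D - A. Since every row of L sums to 0, the all-ones vector is in the kernel and 0 is an eigenvalue. The single zero eigenvalue shows the graph is connected. The eigenvalues sum to 12, which equals trace(L) = 2|E|.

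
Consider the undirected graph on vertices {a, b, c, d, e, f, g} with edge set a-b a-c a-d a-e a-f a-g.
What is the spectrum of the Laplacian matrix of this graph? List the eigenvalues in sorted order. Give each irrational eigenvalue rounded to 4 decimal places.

With the vertex order [a, b, c, d, e, f, g], the degrees are [6, 1, 1, 1, 1, 1, 1], giving D = diag(6, 1, 1, 1, 1, 1, 1) and L = D - A. L is symmetric positive semidefinite, so every eigenvalue is real and nonnegative. By the matrix-tree theorem the graph has (1/7) * product of the nonzero eigenvalues = 1 spanning tree.

[0, 1, 1, 1, 1, 1, 7]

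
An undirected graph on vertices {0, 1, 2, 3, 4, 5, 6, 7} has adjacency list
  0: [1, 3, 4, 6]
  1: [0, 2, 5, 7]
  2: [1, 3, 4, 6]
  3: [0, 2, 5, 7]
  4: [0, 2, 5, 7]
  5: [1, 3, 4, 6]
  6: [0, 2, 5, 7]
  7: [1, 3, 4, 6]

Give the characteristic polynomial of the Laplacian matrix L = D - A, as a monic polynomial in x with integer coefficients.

x^8 - 32x^7 + 432x^6 - 3200x^5 + 14080x^4 - 36864x^3 + 53248x^2 - 32768x

With the vertex order [0, 1, 2, 3, 4, 5, 6, 7], the degrees are [4, 4, 4, 4, 4, 4, 4, 4], giving D = diag(4, 4, 4, 4, 4, 4, 4, 4) and L = D - A. Computing det(xI - L) by cofactor expansion (or equivalently via sum-over-permutations) gives x^8 - 32x^7 + 432x^6 - 3200x^5 + 14080x^4 - 36864x^3 + 53248x^2 - 32768x. Since p(0) = det(-L) = 0, x divides p(x). The eigenvalues sum to 32, which equals trace(L) = 2|E|.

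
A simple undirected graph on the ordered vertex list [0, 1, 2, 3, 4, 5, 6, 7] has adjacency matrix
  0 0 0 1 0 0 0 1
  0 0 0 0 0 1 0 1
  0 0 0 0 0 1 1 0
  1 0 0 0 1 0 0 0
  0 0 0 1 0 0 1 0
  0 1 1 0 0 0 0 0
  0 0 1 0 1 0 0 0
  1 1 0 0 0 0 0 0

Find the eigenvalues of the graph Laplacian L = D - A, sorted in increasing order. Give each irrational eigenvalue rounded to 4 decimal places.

[0, 0.5858, 0.5858, 2, 2, 3.4142, 3.4142, 4]

Reading degrees in the order [0, 1, 2, 3, 4, 5, 6, 7] gives [2, 2, 2, 2, 2, 2, 2, 2]; set D = diag(2, 2, 2, 2, 2, 2, 2, 2) and form L = D - A. L is symmetric positive semidefinite, so every eigenvalue is real and nonnegative. The single zero eigenvalue shows the graph is connected. The eigenvalues sum to 16, which equals trace(L) = 2|E|. By the matrix-tree theorem the graph has (1/8) * product of the nonzero eigenvalues = 8 spanning trees.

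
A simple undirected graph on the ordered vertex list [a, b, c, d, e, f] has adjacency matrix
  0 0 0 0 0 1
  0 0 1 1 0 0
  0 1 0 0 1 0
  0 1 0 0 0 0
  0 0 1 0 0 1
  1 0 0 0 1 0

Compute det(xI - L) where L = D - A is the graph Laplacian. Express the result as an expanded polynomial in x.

x^6 - 10x^5 + 36x^4 - 56x^3 + 35x^2 - 6x

With the vertex order [a, b, c, d, e, f], the degrees are [1, 2, 2, 1, 2, 2], giving D = diag(1, 2, 2, 1, 2, 2) and L = D - A. L has integer entries, so p(x) = det(xI - L) has integer coefficients. Expanding the determinant yields x^6 - 10x^5 + 36x^4 - 56x^3 + 35x^2 - 6x. The coefficient of x^5 equals -trace(L) = -10, matching the sum of degrees. By the matrix-tree theorem the graph has (1/6) * product of the nonzero eigenvalues = 1 spanning tree.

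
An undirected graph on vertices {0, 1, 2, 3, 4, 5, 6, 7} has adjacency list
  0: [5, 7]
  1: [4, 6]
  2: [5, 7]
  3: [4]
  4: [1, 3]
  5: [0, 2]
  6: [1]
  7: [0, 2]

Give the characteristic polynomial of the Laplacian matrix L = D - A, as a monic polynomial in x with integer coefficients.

x^8 - 14x^7 + 78x^6 - 220x^5 + 328x^4 - 240x^3 + 64x^2

With the vertex order [0, 1, 2, 3, 4, 5, 6, 7], the degrees are [2, 2, 2, 1, 2, 2, 1, 2], giving D = diag(2, 2, 2, 1, 2, 2, 1, 2) and L = D - A. L has integer entries, so p(x) = det(xI - L) has integer coefficients. Expanding the determinant yields x^8 - 14x^7 + 78x^6 - 220x^5 + 328x^4 - 240x^3 + 64x^2. The constant term is 0 because L is singular (the all-ones vector lies in its kernel).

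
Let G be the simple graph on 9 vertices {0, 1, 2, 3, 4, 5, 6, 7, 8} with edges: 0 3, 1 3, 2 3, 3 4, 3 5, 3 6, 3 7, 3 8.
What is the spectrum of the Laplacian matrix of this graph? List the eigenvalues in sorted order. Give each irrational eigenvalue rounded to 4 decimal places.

With the vertex order [0, 1, 2, 3, 4, 5, 6, 7, 8], the degrees are [1, 1, 1, 8, 1, 1, 1, 1, 1], giving D = diag(1, 1, 1, 8, 1, 1, 1, 1, 1) and L = D - A. The multiplicity of 0 as a Laplacian eigenvalue equals the number of connected components. The single zero eigenvalue shows the graph is connected. There is one zero in the spectrum, matching the 1 component. The eigenvalues sum to 16, which equals trace(L) = 2|E|.

[0, 1, 1, 1, 1, 1, 1, 1, 9]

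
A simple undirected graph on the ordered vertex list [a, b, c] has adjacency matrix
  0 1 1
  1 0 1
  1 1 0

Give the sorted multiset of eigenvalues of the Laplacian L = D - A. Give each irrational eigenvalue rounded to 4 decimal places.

Reading degrees in the order [a, b, c] gives [2, 2, 2]; set D = diag(2, 2, 2) and form L = D - A. Since every row of L sums to 0, the all-ones vector is in the kernel and 0 is an eigenvalue. The eigenvalues sum to 6, which equals trace(L) = 2|E|.

[0, 3, 3]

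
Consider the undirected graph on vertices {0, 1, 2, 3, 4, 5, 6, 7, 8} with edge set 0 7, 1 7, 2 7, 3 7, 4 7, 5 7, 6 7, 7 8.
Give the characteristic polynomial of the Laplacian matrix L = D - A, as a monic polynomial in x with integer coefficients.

x^9 - 16x^8 + 84x^7 - 224x^6 + 350x^5 - 336x^4 + 196x^3 - 64x^2 + 9x

With the vertex order [0, 1, 2, 3, 4, 5, 6, 7, 8], the degrees are [1, 1, 1, 1, 1, 1, 1, 8, 1], giving D = diag(1, 1, 1, 1, 1, 1, 1, 8, 1) and L = D - A. Computing det(xI - L) by cofactor expansion (or equivalently via sum-over-permutations) gives x^9 - 16x^8 + 84x^7 - 224x^6 + 350x^5 - 336x^4 + 196x^3 - 64x^2 + 9x. The coefficient of x^8 equals -trace(L) = -16, matching the sum of degrees.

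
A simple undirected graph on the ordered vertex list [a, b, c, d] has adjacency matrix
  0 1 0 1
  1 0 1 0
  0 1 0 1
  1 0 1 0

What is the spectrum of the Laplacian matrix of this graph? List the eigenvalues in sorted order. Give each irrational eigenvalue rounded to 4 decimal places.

[0, 2, 2, 4]

With the vertex order [a, b, c, d], the degrees are [2, 2, 2, 2], giving D = diag(2, 2, 2, 2) and L = D - A. The multiplicity of 0 as a Laplacian eigenvalue equals the number of connected components. The single zero eigenvalue shows the graph is connected. The largest eigenvalue, 4, is at most the vertex count 4. There is one zero in the spectrum, matching the 1 component.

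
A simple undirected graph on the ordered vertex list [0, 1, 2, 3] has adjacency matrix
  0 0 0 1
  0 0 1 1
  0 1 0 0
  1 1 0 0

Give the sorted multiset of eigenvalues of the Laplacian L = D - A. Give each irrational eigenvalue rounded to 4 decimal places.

[0, 0.5858, 2, 3.4142]

Each diagonal entry of L is the vertex degree and each off-diagonal entry is -1 where an edge is present, 0 otherwise; in the order [0, 1, 2, 3] the diagonal is [1, 2, 1, 2]. The multiplicity of 0 as a Laplacian eigenvalue equals the number of connected components. The single zero eigenvalue shows the graph is connected. There is one zero in the spectrum, matching the 1 component.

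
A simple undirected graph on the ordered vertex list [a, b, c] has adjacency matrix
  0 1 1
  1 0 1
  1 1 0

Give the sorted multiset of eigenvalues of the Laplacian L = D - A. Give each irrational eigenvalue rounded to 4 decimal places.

[0, 3, 3]

Each diagonal entry of L is the vertex degree and each off-diagonal entry is -1 where an edge is present, 0 otherwise; in the order [a, b, c] the diagonal is [2, 2, 2]. Diagonalising L (or applying a numerical eigensolver to the 3x3 matrix) gives the spectrum above. The largest eigenvalue, 3, is at most the vertex count 3.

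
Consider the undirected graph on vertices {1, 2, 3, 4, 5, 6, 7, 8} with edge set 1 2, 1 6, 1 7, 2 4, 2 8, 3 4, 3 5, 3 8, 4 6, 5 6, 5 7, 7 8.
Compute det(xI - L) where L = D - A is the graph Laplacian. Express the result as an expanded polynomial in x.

Each diagonal entry of L is the vertex degree and each off-diagonal entry is -1 where an edge is present, 0 otherwise; in the order [1, 2, 3, 4, 5, 6, 7, 8] the diagonal is [3, 3, 3, 3, 3, 3, 3, 3]. L has integer entries, so p(x) = det(xI - L) has integer coefficients. Expanding the determinant yields x^8 - 24x^7 + 240x^6 - 1296x^5 + 4080x^4 - 7488x^3 + 7424x^2 - 3072x. Since p(0) = det(-L) = 0, x divides p(x). There is one zero in the spectrum, matching the 1 component.

x^8 - 24x^7 + 240x^6 - 1296x^5 + 4080x^4 - 7488x^3 + 7424x^2 - 3072x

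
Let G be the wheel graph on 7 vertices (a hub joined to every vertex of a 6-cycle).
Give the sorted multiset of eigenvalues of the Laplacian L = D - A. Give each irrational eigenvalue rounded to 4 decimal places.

[0, 2, 2, 4, 4, 5, 7]

The graph has 7 vertices and degree multiset [6, 3, 3, 3, 3, 3, 3]; D is the diagonal matrix of degrees and L = D - A. Diagonalising L (or applying a numerical eigensolver to the 7x7 matrix) gives the spectrum above. The eigenvalues sum to 24, which equals trace(L) = 2|E|. By the matrix-tree theorem the graph has (1/7) * product of the nonzero eigenvalues = 320 spanning trees.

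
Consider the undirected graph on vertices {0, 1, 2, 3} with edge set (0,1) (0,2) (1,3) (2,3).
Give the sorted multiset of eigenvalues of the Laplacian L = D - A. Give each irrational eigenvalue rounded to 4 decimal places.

[0, 2, 2, 4]

With the vertex order [0, 1, 2, 3], the degrees are [2, 2, 2, 2], giving D = diag(2, 2, 2, 2) and L = D - A. L is symmetric positive semidefinite, so every eigenvalue is real and nonnegative. The single zero eigenvalue shows the graph is connected. By the matrix-tree theorem the graph has (1/4) * product of the nonzero eigenvalues = 4 spanning trees.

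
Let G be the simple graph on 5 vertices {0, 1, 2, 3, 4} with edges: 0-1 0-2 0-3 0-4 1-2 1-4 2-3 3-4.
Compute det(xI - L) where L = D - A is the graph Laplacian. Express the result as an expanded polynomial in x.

x^5 - 16x^4 + 94x^3 - 240x^2 + 225x

Reading degrees in the order [0, 1, 2, 3, 4] gives [4, 3, 3, 3, 3]; set D = diag(4, 3, 3, 3, 3) and form L = D - A. The eigenvalues of L are [0, 3, 3, 5, 5]; the characteristic polynomial is the product of (x - lambda_i), which multiplies out to x^5 - 16x^4 + 94x^3 - 240x^2 + 225x. Since p(0) = det(-L) = 0, x divides p(x).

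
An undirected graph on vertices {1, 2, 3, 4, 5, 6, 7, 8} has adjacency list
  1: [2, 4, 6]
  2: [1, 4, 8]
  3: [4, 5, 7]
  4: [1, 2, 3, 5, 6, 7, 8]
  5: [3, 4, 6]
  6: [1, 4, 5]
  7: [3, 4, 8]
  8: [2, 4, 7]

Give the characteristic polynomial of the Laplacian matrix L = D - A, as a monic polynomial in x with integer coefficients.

Reading degrees in the order [1, 2, 3, 4, 5, 6, 7, 8] gives [3, 3, 3, 7, 3, 3, 3, 3]; set D = diag(3, 3, 3, 7, 3, 3, 3, 3) and form L = D - A. Computing det(xI - L) by cofactor expansion (or equivalently via sum-over-permutations) gives x^8 - 28x^7 + 322x^6 - 1974x^5 + 6965x^4 - 14126x^3 + 15225x^2 - 6728x. Since p(0) = det(-L) = 0, x divides p(x).

x^8 - 28x^7 + 322x^6 - 1974x^5 + 6965x^4 - 14126x^3 + 15225x^2 - 6728x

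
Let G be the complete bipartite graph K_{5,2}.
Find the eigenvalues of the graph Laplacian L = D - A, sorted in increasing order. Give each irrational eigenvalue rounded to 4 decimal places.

The graph has 7 vertices and degree multiset [5, 5, 2, 2, 2, 2, 2]; D is the diagonal matrix of degrees and L = D - A. The multiplicity of 0 as a Laplacian eigenvalue equals the number of connected components. The largest eigenvalue, 7, is at most the vertex count 7.

[0, 2, 2, 2, 2, 5, 7]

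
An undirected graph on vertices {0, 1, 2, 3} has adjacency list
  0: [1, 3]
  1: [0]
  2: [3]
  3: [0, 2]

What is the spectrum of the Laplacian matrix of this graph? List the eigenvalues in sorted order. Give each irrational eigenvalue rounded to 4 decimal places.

[0, 0.5858, 2, 3.4142]

With the vertex order [0, 1, 2, 3], the degrees are [2, 1, 1, 2], giving D = diag(2, 1, 1, 2) and L = D - A. The multiplicity of 0 as a Laplacian eigenvalue equals the number of connected components. By the matrix-tree theorem the graph has (1/4) * product of the nonzero eigenvalues = 1 spanning tree. The largest eigenvalue, 3.4142, is at most the vertex count 4.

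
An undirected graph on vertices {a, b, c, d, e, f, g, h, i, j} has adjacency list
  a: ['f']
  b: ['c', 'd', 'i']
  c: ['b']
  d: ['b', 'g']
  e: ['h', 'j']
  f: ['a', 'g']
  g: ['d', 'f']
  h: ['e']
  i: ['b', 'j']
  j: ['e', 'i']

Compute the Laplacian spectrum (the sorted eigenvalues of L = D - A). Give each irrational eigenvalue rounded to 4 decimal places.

[0, 0.1206, 0.3489, 1, 1, 2, 2.3473, 3.2739, 3.5321, 4.3772]

With the vertex order [a, b, c, d, e, f, g, h, i, j], the degrees are [1, 3, 1, 2, 2, 2, 2, 1, 2, 2], giving D = diag(1, 3, 1, 2, 2, 2, 2, 1, 2, 2) and L = D - A. L is symmetric positive semidefinite, so every eigenvalue is real and nonnegative. The single zero eigenvalue shows the graph is connected. By the matrix-tree theorem the graph has (1/10) * product of the nonzero eigenvalues = 1 spanning tree.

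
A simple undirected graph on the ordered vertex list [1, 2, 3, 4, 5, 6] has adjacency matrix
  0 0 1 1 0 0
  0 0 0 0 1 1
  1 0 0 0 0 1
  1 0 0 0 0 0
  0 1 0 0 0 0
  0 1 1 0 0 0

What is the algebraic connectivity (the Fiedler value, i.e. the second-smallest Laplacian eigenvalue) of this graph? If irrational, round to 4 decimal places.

With the vertex order [1, 2, 3, 4, 5, 6], the degrees are [2, 2, 2, 1, 1, 2], giving D = diag(2, 2, 2, 1, 1, 2) and L = D - A. The sorted Laplacian eigenvalues are [0, 0.2679, 1, 2, 3, 3.7321]; the algebraic connectivity is the second entry, 0.2679. By the matrix-tree theorem the graph has (1/6) * product of the nonzero eigenvalues = 1 spanning tree. The largest eigenvalue, 3.7321, is at most the vertex count 6.

0.2679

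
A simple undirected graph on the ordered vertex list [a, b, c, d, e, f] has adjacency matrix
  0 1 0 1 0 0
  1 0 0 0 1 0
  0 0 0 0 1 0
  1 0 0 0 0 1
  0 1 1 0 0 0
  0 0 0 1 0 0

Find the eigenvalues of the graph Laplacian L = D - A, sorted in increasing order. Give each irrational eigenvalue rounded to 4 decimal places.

Reading degrees in the order [a, b, c, d, e, f] gives [2, 2, 1, 2, 2, 1]; set D = diag(2, 2, 1, 2, 2, 1) and form L = D - A. Since every row of L sums to 0, the all-ones vector is in the kernel and 0 is an eigenvalue.

[0, 0.2679, 1, 2, 3, 3.7321]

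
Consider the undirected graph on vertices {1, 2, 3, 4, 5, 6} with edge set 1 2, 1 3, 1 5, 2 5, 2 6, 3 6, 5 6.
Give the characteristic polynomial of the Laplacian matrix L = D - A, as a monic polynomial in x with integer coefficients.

Each diagonal entry of L is the vertex degree and each off-diagonal entry is -1 where an edge is present, 0 otherwise; in the order [1, 2, 3, 4, 5, 6] the diagonal is [3, 3, 2, 0, 3, 3]. The eigenvalues of L are [0, 0, 2, 3, 4, 5]; the characteristic polynomial is the product of (x - lambda_i), which multiplies out to x^6 - 14x^5 + 71x^4 - 154x^3 + 120x^2. The coefficient of x^5 equals -trace(L) = -14, matching the sum of degrees.

x^6 - 14x^5 + 71x^4 - 154x^3 + 120x^2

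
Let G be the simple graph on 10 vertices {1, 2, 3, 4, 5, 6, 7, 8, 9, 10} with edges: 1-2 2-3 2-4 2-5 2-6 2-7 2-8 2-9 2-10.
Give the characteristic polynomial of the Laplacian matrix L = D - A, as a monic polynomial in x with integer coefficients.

x^10 - 18x^9 + 108x^8 - 336x^7 + 630x^6 - 756x^5 + 588x^4 - 288x^3 + 81x^2 - 10x

Reading degrees in the order [1, 2, 3, 4, 5, 6, 7, 8, 9, 10] gives [1, 9, 1, 1, 1, 1, 1, 1, 1, 1]; set D = diag(1, 9, 1, 1, 1, 1, 1, 1, 1, 1) and form L = D - A. L has integer entries, so p(x) = det(xI - L) has integer coefficients. Expanding the determinant yields x^10 - 18x^9 + 108x^8 - 336x^7 + 630x^6 - 756x^5 + 588x^4 - 288x^3 + 81x^2 - 10x. The coefficient of x^9 equals -trace(L) = -18, matching the sum of degrees. By the matrix-tree theorem the graph has (1/10) * product of the nonzero eigenvalues = 1 spanning tree.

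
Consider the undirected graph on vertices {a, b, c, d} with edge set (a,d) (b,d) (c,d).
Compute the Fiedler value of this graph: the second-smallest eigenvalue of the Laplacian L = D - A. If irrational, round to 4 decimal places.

1

Each diagonal entry of L is the vertex degree and each off-diagonal entry is -1 where an edge is present, 0 otherwise; in the order [a, b, c, d] the diagonal is [1, 1, 1, 3]. Computing the eigenvalues of L and sorting gives [0, 1, 1, 4]. The Fiedler value lambda_2 = 1 is strictly positive, so the graph is connected. The largest eigenvalue, 4, is at most the vertex count 4.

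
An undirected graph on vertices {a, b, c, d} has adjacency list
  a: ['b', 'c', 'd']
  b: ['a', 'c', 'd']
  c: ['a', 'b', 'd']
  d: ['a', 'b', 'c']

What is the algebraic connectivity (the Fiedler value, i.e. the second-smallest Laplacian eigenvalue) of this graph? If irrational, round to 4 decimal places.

Each diagonal entry of L is the vertex degree and each off-diagonal entry is -1 where an edge is present, 0 otherwise; in the order [a, b, c, d] the diagonal is [3, 3, 3, 3]. The sorted Laplacian eigenvalues are [0, 4, 4, 4]; the algebraic connectivity is the second entry, 4. There is one zero in the spectrum, matching the 1 component.

4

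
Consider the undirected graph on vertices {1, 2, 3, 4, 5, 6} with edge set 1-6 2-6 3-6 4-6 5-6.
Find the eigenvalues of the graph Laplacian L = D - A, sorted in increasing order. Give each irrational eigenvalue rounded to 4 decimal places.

[0, 1, 1, 1, 1, 6]

Reading degrees in the order [1, 2, 3, 4, 5, 6] gives [1, 1, 1, 1, 1, 5]; set D = diag(1, 1, 1, 1, 1, 5) and form L = D - A. Diagonalising L (or applying a numerical eigensolver to the 6x6 matrix) gives the spectrum above. The single zero eigenvalue shows the graph is connected. The eigenvalues sum to 10, which equals trace(L) = 2|E|.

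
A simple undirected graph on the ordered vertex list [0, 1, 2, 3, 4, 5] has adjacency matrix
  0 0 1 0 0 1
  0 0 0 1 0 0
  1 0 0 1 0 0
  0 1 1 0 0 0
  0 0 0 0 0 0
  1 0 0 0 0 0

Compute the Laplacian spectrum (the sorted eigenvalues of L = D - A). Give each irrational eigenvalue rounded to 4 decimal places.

[0, 0, 0.3820, 1.3820, 2.6180, 3.6180]

Each diagonal entry of L is the vertex degree and each off-diagonal entry is -1 where an edge is present, 0 otherwise; in the order [0, 1, 2, 3, 4, 5] the diagonal is [2, 1, 2, 2, 0, 1]. Since every row of L sums to 0, the all-ones vector is in the kernel and 0 is an eigenvalue. The 2 zero eigenvalues correspond to the 2 connected components. The eigenvalues sum to 8, which equals trace(L) = 2|E|. There are 2 zeros in the spectrum, matching the 2 components.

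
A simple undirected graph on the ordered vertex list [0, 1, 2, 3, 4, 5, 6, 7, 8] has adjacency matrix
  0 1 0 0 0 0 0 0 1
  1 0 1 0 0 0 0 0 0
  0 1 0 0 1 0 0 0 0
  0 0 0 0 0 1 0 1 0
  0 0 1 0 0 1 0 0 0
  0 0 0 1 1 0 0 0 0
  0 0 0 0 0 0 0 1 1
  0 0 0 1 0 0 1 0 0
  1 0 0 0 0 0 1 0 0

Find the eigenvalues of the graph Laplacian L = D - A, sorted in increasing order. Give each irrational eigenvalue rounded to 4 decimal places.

Each diagonal entry of L is the vertex degree and each off-diagonal entry is -1 where an edge is present, 0 otherwise; in the order [0, 1, 2, 3, 4, 5, 6, 7, 8] the diagonal is [2, 2, 2, 2, 2, 2, 2, 2, 2]. L is symmetric positive semidefinite, so every eigenvalue is real and nonnegative. The eigenvalues sum to 18, which equals trace(L) = 2|E|.

[0, 0.4679, 0.4679, 1.6527, 1.6527, 3, 3, 3.8794, 3.8794]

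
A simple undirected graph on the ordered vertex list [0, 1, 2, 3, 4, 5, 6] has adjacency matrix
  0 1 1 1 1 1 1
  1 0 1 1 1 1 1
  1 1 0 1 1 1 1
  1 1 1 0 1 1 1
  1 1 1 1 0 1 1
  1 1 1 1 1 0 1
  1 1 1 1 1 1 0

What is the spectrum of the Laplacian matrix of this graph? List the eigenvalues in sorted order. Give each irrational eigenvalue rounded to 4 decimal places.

[0, 7, 7, 7, 7, 7, 7]

Reading degrees in the order [0, 1, 2, 3, 4, 5, 6] gives [6, 6, 6, 6, 6, 6, 6]; set D = diag(6, 6, 6, 6, 6, 6, 6) and form L = D - A. The multiplicity of 0 as a Laplacian eigenvalue equals the number of connected components.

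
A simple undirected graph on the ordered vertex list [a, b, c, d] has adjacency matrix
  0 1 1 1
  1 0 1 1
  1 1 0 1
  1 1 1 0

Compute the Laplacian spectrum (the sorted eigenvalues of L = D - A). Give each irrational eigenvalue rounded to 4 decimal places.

Each diagonal entry of L is the vertex degree and each off-diagonal entry is -1 where an edge is present, 0 otherwise; in the order [a, b, c, d] the diagonal is [3, 3, 3, 3]. Diagonalising L (or applying a numerical eigensolver to the 4x4 matrix) gives the spectrum above. The largest eigenvalue, 4, is at most the vertex count 4. By the matrix-tree theorem the graph has (1/4) * product of the nonzero eigenvalues = 16 spanning trees.

[0, 4, 4, 4]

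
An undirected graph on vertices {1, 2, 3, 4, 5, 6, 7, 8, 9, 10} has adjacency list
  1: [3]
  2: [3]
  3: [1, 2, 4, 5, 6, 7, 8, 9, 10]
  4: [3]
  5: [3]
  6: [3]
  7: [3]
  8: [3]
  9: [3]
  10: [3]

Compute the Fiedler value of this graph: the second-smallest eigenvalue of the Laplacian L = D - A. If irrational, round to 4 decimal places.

Each diagonal entry of L is the vertex degree and each off-diagonal entry is -1 where an edge is present, 0 otherwise; in the order [1, 2, 3, 4, 5, 6, 7, 8, 9, 10] the diagonal is [1, 1, 9, 1, 1, 1, 1, 1, 1, 1]. The sorted Laplacian eigenvalues are [0, 1, 1, 1, 1, 1, 1, 1, 1, 10]; the algebraic connectivity is the second entry, 1. The eigenvalues sum to 18, which equals trace(L) = 2|E|. There is one zero in the spectrum, matching the 1 component.

1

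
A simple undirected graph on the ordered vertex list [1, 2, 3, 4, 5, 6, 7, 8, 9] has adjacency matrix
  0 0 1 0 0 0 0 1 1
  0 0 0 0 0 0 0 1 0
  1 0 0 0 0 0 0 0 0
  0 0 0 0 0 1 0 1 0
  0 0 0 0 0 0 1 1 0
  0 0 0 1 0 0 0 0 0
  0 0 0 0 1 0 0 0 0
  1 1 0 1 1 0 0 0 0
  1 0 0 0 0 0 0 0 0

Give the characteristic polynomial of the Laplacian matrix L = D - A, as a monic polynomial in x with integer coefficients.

With the vertex order [1, 2, 3, 4, 5, 6, 7, 8, 9], the degrees are [3, 1, 1, 2, 2, 1, 1, 4, 1], giving D = diag(3, 1, 1, 2, 2, 1, 1, 4, 1) and L = D - A. L has integer entries, so p(x) = det(xI - L) has integer coefficients. Expanding the determinant yields x^9 - 16x^8 + 101x^7 - 326x^6 + 582x^5 - 582x^4 + 317x^3 - 86x^2 + 9x. The coefficient of x^8 equals -trace(L) = -16, matching the sum of degrees.

x^9 - 16x^8 + 101x^7 - 326x^6 + 582x^5 - 582x^4 + 317x^3 - 86x^2 + 9x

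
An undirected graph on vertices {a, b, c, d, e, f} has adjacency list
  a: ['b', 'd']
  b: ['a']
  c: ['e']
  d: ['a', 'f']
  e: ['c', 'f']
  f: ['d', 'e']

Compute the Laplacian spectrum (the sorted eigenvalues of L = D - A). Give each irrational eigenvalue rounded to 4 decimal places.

Each diagonal entry of L is the vertex degree and each off-diagonal entry is -1 where an edge is present, 0 otherwise; in the order [a, b, c, d, e, f] the diagonal is [2, 1, 1, 2, 2, 2]. Diagonalising L (or applying a numerical eigensolver to the 6x6 matrix) gives the spectrum above. The largest eigenvalue, 3.7321, is at most the vertex count 6.

[0, 0.2679, 1, 2, 3, 3.7321]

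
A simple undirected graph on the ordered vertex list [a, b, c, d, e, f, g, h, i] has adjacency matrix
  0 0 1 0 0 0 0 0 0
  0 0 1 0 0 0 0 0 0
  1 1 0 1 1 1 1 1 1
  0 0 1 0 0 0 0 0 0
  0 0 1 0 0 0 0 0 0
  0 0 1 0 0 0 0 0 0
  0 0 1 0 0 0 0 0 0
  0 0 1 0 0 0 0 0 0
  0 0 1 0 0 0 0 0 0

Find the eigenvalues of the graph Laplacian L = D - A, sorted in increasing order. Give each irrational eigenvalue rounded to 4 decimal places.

[0, 1, 1, 1, 1, 1, 1, 1, 9]

Each diagonal entry of L is the vertex degree and each off-diagonal entry is -1 where an edge is present, 0 otherwise; in the order [a, b, c, d, e, f, g, h, i] the diagonal is [1, 1, 8, 1, 1, 1, 1, 1, 1]. L is symmetric positive semidefinite, so every eigenvalue is real and nonnegative. The single zero eigenvalue shows the graph is connected.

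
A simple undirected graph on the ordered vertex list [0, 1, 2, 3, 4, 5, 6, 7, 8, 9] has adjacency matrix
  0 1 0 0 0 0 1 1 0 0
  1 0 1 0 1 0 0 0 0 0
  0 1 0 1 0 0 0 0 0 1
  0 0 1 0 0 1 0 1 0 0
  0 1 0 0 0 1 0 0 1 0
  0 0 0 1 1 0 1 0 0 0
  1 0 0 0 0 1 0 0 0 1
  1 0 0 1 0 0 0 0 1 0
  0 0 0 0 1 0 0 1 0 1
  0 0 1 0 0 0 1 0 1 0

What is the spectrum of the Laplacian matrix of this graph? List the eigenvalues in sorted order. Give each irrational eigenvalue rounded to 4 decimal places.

Each diagonal entry of L is the vertex degree and each off-diagonal entry is -1 where an edge is present, 0 otherwise; in the order [0, 1, 2, 3, 4, 5, 6, 7, 8, 9] the diagonal is [3, 3, 3, 3, 3, 3, 3, 3, 3, 3]. L is symmetric positive semidefinite, so every eigenvalue is real and nonnegative. By the matrix-tree theorem the graph has (1/10) * product of the nonzero eigenvalues = 2000 spanning trees. There is one zero in the spectrum, matching the 1 component.

[0, 2, 2, 2, 2, 2, 5, 5, 5, 5]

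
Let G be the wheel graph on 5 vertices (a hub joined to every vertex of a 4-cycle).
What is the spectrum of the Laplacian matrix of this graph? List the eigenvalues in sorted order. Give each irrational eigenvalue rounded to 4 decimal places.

[0, 3, 3, 5, 5]

The graph has 5 vertices and degree multiset [4, 3, 3, 3, 3]; D is the diagonal matrix of degrees and L = D - A. Since every row of L sums to 0, the all-ones vector is in the kernel and 0 is an eigenvalue. The largest eigenvalue, 5, is at most the vertex count 5.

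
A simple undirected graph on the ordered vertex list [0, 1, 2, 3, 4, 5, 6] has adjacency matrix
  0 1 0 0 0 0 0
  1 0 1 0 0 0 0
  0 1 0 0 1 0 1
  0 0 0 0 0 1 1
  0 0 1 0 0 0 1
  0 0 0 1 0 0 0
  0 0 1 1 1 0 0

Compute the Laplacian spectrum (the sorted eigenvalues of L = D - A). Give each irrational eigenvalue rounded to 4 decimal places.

[0, 0.3004, 0.7530, 2.2391, 2.4450, 3.8019, 4.4605]

Each diagonal entry of L is the vertex degree and each off-diagonal entry is -1 where an edge is present, 0 otherwise; in the order [0, 1, 2, 3, 4, 5, 6] the diagonal is [1, 2, 3, 2, 2, 1, 3]. The multiplicity of 0 as a Laplacian eigenvalue equals the number of connected components. The single zero eigenvalue shows the graph is connected. The eigenvalues sum to 14, which equals trace(L) = 2|E|.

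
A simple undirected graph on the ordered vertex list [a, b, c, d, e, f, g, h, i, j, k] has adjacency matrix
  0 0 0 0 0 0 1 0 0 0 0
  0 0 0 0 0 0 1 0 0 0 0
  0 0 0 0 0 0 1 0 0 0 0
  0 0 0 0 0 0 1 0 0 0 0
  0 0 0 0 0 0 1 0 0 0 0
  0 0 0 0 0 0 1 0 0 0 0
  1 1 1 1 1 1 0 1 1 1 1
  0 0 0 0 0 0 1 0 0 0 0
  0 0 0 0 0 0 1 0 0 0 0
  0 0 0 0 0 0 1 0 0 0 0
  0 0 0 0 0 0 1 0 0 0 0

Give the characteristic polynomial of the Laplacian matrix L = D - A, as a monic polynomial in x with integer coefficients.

x^11 - 20x^10 + 135x^9 - 480x^8 + 1050x^7 - 1512x^6 + 1470x^5 - 960x^4 + 405x^3 - 100x^2 + 11x

Reading degrees in the order [a, b, c, d, e, f, g, h, i, j, k] gives [1, 1, 1, 1, 1, 1, 10, 1, 1, 1, 1]; set D = diag(1, 1, 1, 1, 1, 1, 10, 1, 1, 1, 1) and form L = D - A. The eigenvalues of L are [0, 1, 1, 1, 1, 1, 1, 1, 1, 1, 11]; the characteristic polynomial is the product of (x - lambda_i), which multiplies out to x^11 - 20x^10 + 135x^9 - 480x^8 + 1050x^7 - 1512x^6 + 1470x^5 - 960x^4 + 405x^3 - 100x^2 + 11x. Since p(0) = det(-L) = 0, x divides p(x). There is one zero in the spectrum, matching the 1 component.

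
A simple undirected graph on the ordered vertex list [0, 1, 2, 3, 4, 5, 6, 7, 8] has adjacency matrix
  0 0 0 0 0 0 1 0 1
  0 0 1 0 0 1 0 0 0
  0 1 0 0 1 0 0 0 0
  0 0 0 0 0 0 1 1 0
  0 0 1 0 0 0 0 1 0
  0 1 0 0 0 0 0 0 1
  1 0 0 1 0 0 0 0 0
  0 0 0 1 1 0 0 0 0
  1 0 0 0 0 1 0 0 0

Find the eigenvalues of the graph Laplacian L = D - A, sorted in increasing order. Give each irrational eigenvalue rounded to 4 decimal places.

[0, 0.4679, 0.4679, 1.6527, 1.6527, 3, 3, 3.8794, 3.8794]

With the vertex order [0, 1, 2, 3, 4, 5, 6, 7, 8], the degrees are [2, 2, 2, 2, 2, 2, 2, 2, 2], giving D = diag(2, 2, 2, 2, 2, 2, 2, 2, 2) and L = D - A. Diagonalising L (or applying a numerical eigensolver to the 9x9 matrix) gives the spectrum above. The single zero eigenvalue shows the graph is connected.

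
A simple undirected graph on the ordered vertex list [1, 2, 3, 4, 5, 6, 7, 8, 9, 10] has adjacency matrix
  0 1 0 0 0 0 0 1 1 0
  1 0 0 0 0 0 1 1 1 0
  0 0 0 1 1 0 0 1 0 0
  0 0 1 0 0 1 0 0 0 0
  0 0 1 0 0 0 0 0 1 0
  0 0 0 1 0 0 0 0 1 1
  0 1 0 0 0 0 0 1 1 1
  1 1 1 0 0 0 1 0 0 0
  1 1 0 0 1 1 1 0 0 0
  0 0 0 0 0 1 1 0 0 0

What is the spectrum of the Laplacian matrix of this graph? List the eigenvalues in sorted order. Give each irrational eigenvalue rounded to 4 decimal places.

[0, 1.1077, 1.2221, 1.9190, 2.8095, 3.7241, 4.0896, 5.1656, 5.3188, 6.6435]

Each diagonal entry of L is the vertex degree and each off-diagonal entry is -1 where an edge is present, 0 otherwise; in the order [1, 2, 3, 4, 5, 6, 7, 8, 9, 10] the diagonal is [3, 4, 3, 2, 2, 3, 4, 4, 5, 2]. Diagonalising L (or applying a numerical eigensolver to the 10x10 matrix) gives the spectrum above. The eigenvalues sum to 32, which equals trace(L) = 2|E|.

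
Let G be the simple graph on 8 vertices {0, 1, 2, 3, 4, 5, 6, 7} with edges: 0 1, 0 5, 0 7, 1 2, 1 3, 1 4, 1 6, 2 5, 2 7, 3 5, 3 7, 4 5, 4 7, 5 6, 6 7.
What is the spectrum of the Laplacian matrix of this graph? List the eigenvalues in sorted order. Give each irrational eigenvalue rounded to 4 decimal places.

Each diagonal entry of L is the vertex degree and each off-diagonal entry is -1 where an edge is present, 0 otherwise; in the order [0, 1, 2, 3, 4, 5, 6, 7] the diagonal is [3, 5, 3, 3, 3, 5, 3, 5]. L is symmetric positive semidefinite, so every eigenvalue is real and nonnegative. By the matrix-tree theorem the graph has (1/8) * product of the nonzero eigenvalues = 2025 spanning trees. The eigenvalues sum to 30, which equals trace(L) = 2|E|.

[0, 3, 3, 3, 3, 5, 5, 8]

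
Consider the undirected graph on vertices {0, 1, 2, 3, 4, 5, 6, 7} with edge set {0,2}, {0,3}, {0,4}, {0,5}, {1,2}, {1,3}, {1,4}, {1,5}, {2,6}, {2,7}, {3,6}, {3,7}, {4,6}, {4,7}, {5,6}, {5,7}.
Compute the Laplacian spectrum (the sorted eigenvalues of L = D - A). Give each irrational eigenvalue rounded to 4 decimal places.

With the vertex order [0, 1, 2, 3, 4, 5, 6, 7], the degrees are [4, 4, 4, 4, 4, 4, 4, 4], giving D = diag(4, 4, 4, 4, 4, 4, 4, 4) and L = D - A. Diagonalising L (or applying a numerical eigensolver to the 8x8 matrix) gives the spectrum above. The single zero eigenvalue shows the graph is connected. The eigenvalues sum to 32, which equals trace(L) = 2|E|.

[0, 4, 4, 4, 4, 4, 4, 8]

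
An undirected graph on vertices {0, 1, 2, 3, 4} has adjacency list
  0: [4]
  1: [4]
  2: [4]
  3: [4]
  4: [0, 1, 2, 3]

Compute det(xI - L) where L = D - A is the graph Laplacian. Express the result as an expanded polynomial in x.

x^5 - 8x^4 + 18x^3 - 16x^2 + 5x

Each diagonal entry of L is the vertex degree and each off-diagonal entry is -1 where an edge is present, 0 otherwise; in the order [0, 1, 2, 3, 4] the diagonal is [1, 1, 1, 1, 4]. L has integer entries, so p(x) = det(xI - L) has integer coefficients. Expanding the determinant yields x^5 - 8x^4 + 18x^3 - 16x^2 + 5x. The constant term is 0 because L is singular (the all-ones vector lies in its kernel). The eigenvalues sum to 8, which equals trace(L) = 2|E|. There is one zero in the spectrum, matching the 1 component.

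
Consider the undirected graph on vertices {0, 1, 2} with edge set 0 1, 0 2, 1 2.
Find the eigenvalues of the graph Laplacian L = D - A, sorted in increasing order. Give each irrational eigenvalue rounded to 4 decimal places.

Each diagonal entry of L is the vertex degree and each off-diagonal entry is -1 where an edge is present, 0 otherwise; in the order [0, 1, 2] the diagonal is [2, 2, 2]. The multiplicity of 0 as a Laplacian eigenvalue equals the number of connected components. The single zero eigenvalue shows the graph is connected. By the matrix-tree theorem the graph has (1/3) * product of the nonzero eigenvalues = 3 spanning trees.

[0, 3, 3]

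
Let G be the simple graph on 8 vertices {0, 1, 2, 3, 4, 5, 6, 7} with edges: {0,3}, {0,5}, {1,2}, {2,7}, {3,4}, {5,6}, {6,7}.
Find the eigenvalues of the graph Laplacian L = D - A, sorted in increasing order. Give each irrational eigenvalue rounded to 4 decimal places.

Each diagonal entry of L is the vertex degree and each off-diagonal entry is -1 where an edge is present, 0 otherwise; in the order [0, 1, 2, 3, 4, 5, 6, 7] the diagonal is [2, 1, 2, 2, 1, 2, 2, 2]. L is symmetric positive semidefinite, so every eigenvalue is real and nonnegative. The single zero eigenvalue shows the graph is connected. The eigenvalues sum to 14, which equals trace(L) = 2|E|.

[0, 0.1522, 0.5858, 1.2346, 2, 2.7654, 3.4142, 3.8478]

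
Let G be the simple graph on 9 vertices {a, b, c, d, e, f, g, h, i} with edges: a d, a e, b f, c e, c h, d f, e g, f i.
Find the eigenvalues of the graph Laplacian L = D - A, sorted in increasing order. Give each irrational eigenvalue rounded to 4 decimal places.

Each diagonal entry of L is the vertex degree and each off-diagonal entry is -1 where an edge is present, 0 otherwise; in the order [a, b, c, d, e, f, g, h, i] the diagonal is [2, 1, 2, 2, 3, 3, 1, 1, 1]. Since every row of L sums to 0, the all-ones vector is in the kernel and 0 is an eigenvalue.

[0, 0.1538, 0.5764, 1, 1, 2.1128, 2.6757, 4.0748, 4.4065]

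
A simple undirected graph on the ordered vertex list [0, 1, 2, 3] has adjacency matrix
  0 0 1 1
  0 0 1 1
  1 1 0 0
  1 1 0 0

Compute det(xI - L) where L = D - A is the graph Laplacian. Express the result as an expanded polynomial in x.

Each diagonal entry of L is the vertex degree and each off-diagonal entry is -1 where an edge is present, 0 otherwise; in the order [0, 1, 2, 3] the diagonal is [2, 2, 2, 2]. The eigenvalues of L are [0, 2, 2, 4]; the characteristic polynomial is the product of (x - lambda_i), which multiplies out to x^4 - 8x^3 + 20x^2 - 16x. The constant term is 0 because L is singular (the all-ones vector lies in its kernel).

x^4 - 8x^3 + 20x^2 - 16x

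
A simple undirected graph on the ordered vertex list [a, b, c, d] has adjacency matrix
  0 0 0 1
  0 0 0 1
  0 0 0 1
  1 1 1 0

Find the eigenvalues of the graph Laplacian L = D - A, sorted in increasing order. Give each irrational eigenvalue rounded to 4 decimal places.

[0, 1, 1, 4]

Reading degrees in the order [a, b, c, d] gives [1, 1, 1, 3]; set D = diag(1, 1, 1, 3) and form L = D - A. Since every row of L sums to 0, the all-ones vector is in the kernel and 0 is an eigenvalue. The single zero eigenvalue shows the graph is connected.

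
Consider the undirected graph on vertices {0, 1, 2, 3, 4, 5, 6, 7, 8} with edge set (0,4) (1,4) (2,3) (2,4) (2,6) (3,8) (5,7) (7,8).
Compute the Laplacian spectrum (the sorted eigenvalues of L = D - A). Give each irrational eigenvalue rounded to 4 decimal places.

[0, 0.1627, 0.5321, 1, 1, 2.0892, 3, 3.5723, 4.6437]

Each diagonal entry of L is the vertex degree and each off-diagonal entry is -1 where an edge is present, 0 otherwise; in the order [0, 1, 2, 3, 4, 5, 6, 7, 8] the diagonal is [1, 1, 3, 2, 3, 1, 1, 2, 2]. Diagonalising L (or applying a numerical eigensolver to the 9x9 matrix) gives the spectrum above. The single zero eigenvalue shows the graph is connected. The eigenvalues sum to 16, which equals trace(L) = 2|E|.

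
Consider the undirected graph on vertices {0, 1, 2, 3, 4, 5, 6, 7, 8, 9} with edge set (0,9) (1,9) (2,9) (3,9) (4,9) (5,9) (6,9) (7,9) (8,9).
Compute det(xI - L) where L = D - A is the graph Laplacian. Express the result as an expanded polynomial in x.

x^10 - 18x^9 + 108x^8 - 336x^7 + 630x^6 - 756x^5 + 588x^4 - 288x^3 + 81x^2 - 10x

Reading degrees in the order [0, 1, 2, 3, 4, 5, 6, 7, 8, 9] gives [1, 1, 1, 1, 1, 1, 1, 1, 1, 9]; set D = diag(1, 1, 1, 1, 1, 1, 1, 1, 1, 9) and form L = D - A. The eigenvalues of L are [0, 1, 1, 1, 1, 1, 1, 1, 1, 10]; the characteristic polynomial is the product of (x - lambda_i), which multiplies out to x^10 - 18x^9 + 108x^8 - 336x^7 + 630x^6 - 756x^5 + 588x^4 - 288x^3 + 81x^2 - 10x. The constant term is 0 because L is singular (the all-ones vector lies in its kernel). The largest eigenvalue, 10, is at most the vertex count 10.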